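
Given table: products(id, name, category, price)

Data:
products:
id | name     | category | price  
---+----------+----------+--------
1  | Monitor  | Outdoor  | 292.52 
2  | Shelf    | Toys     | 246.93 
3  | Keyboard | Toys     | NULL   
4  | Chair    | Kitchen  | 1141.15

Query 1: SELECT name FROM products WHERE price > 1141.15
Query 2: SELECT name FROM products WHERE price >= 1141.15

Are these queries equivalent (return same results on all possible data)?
No, not equivalent

Query 1 returns: []
Query 2 returns: [('Chair',)]

Reason: > vs >= gives different results when price = 1141.15 exists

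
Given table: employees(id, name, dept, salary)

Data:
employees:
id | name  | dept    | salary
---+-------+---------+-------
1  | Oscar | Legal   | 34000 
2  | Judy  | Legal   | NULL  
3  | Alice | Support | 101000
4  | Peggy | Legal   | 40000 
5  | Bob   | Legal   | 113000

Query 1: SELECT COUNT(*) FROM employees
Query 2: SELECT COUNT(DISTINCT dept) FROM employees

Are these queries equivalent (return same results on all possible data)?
No, not equivalent

Query 1 returns: [(5,)]
Query 2 returns: [(2,)]

Reason: COUNT(*) counts rows, COUNT(DISTINCT dept) counts unique depts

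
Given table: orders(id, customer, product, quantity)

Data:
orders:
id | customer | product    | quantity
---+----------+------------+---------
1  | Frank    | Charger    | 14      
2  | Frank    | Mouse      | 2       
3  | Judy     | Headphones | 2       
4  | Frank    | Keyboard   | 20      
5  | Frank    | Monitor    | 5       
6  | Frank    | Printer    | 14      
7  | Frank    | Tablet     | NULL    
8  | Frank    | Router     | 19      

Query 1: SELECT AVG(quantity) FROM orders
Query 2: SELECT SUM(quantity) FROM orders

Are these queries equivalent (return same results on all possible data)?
No, not equivalent

Query 1 returns: [(10.857142857142858,)]
Query 2 returns: [(76,)]

Reason: AVG vs SUM give different aggregate values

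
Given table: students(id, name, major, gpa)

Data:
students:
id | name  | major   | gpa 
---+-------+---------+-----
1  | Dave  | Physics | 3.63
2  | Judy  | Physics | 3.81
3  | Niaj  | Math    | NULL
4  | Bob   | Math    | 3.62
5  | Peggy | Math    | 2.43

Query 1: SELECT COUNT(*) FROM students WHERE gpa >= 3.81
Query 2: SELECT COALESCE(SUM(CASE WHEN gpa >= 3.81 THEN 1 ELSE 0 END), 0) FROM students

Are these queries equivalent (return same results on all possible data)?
Yes, equivalent

Both queries return: [(1,)]

Reason: COUNT with WHERE vs conditional SUM (COALESCE handles empty-table NULL)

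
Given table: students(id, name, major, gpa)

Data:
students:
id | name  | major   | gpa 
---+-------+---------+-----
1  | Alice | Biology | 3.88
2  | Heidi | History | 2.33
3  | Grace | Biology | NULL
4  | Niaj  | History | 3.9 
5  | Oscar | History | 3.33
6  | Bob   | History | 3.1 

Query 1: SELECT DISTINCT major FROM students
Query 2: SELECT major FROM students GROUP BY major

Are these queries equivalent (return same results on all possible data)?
Yes, equivalent

Both queries return: [('Biology',), ('History',)]

Reason: Both get unique majors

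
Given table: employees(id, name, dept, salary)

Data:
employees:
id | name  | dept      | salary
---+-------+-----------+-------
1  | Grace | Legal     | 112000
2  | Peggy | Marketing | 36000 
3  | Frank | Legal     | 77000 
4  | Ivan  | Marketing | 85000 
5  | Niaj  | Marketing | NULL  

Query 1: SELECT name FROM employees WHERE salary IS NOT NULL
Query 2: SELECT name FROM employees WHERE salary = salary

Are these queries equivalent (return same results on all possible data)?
Yes, equivalent

Both queries return: [('Frank',), ('Grace',), ('Ivan',), ('Peggy',)]

Reason: IS NOT NULL vs self-equality (both exclude NULLs)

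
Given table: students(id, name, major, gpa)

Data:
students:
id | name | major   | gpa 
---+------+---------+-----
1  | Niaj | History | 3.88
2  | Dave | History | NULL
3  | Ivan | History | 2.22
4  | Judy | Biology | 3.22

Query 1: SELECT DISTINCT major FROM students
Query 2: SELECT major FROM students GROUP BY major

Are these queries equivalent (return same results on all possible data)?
Yes, equivalent

Both queries return: [('Biology',), ('History',)]

Reason: Both get unique majors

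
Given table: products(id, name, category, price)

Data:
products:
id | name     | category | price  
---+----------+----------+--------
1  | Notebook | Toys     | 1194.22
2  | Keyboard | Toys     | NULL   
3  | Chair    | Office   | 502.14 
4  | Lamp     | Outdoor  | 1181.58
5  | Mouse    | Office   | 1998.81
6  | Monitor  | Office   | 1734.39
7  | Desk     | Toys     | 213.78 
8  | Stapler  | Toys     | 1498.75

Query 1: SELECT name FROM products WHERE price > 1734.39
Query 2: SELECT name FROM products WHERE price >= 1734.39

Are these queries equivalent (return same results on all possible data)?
No, not equivalent

Query 1 returns: [('Mouse',)]
Query 2 returns: [('Mouse',), ('Monitor',)]

Reason: > vs >= gives different results when price = 1734.39 exists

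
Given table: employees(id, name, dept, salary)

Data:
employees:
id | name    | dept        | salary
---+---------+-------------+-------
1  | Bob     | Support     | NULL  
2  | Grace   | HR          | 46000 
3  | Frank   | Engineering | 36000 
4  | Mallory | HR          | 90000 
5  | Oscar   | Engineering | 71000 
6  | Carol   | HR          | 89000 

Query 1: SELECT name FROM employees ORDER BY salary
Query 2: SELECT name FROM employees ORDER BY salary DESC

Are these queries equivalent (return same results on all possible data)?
No, not equivalent

Query 1 returns: [('Bob',), ('Frank',), ('Grace',), ('Oscar',), ('Carol',), ('Mallory',)]
Query 2 returns: [('Mallory',), ('Carol',), ('Oscar',), ('Grace',), ('Frank',), ('Bob',)]

Reason: ASC vs DESC gives opposite ordering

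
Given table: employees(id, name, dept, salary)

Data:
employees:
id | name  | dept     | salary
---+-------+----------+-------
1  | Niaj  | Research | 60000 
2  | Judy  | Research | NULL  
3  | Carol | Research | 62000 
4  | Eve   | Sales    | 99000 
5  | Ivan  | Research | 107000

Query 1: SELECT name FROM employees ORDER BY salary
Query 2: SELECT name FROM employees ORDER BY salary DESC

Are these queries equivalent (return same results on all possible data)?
No, not equivalent

Query 1 returns: [('Judy',), ('Niaj',), ('Carol',), ('Eve',), ('Ivan',)]
Query 2 returns: [('Ivan',), ('Eve',), ('Carol',), ('Niaj',), ('Judy',)]

Reason: ASC vs DESC gives opposite ordering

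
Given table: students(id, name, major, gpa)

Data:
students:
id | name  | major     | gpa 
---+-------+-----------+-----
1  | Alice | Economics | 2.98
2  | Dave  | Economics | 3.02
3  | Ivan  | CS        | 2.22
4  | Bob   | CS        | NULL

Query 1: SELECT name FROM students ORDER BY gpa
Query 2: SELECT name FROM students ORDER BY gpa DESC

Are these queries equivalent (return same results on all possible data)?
No, not equivalent

Query 1 returns: [('Bob',), ('Ivan',), ('Alice',), ('Dave',)]
Query 2 returns: [('Dave',), ('Alice',), ('Ivan',), ('Bob',)]

Reason: ASC vs DESC gives opposite ordering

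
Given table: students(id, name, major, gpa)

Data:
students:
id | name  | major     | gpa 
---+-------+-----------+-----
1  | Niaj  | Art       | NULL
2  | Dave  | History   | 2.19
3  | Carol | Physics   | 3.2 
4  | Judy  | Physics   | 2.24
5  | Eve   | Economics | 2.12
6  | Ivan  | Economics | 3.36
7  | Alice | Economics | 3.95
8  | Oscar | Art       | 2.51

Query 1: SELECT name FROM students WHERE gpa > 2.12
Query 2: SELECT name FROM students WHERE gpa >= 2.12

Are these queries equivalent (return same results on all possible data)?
No, not equivalent

Query 1 returns: [('Dave',), ('Carol',), ('Judy',), ('Ivan',), ('Alice',), ('Oscar',)]
Query 2 returns: [('Dave',), ('Carol',), ('Judy',), ('Eve',), ('Ivan',), ('Alice',), ('Oscar',)]

Reason: > vs >= gives different results when gpa = 2.12 exists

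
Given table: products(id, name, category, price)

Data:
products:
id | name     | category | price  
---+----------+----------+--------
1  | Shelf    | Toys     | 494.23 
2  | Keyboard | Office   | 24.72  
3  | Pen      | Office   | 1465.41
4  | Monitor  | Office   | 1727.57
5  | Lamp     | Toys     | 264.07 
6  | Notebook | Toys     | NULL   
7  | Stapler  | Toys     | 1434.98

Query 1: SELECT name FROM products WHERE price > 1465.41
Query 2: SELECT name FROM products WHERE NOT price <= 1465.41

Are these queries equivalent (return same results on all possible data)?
Yes, equivalent

Both queries return: [('Monitor',)]

Reason: Both filter price > 1465.41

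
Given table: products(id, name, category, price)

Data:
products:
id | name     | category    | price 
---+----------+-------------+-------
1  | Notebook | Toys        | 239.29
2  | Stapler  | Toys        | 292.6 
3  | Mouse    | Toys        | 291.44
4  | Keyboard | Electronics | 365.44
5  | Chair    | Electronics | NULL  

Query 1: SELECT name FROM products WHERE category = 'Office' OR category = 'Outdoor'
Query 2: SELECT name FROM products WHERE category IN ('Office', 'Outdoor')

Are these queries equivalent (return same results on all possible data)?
Yes, equivalent

Both queries return: []

Reason: OR vs IN are equivalent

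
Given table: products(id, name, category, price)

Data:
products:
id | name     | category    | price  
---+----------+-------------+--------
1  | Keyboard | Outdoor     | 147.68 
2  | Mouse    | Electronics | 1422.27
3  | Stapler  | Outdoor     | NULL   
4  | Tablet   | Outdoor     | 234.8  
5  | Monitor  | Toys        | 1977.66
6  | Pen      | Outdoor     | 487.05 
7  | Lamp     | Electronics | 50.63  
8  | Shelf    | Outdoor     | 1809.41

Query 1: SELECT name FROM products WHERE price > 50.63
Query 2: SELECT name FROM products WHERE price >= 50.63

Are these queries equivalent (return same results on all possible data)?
No, not equivalent

Query 1 returns: [('Keyboard',), ('Mouse',), ('Tablet',), ('Monitor',), ('Pen',), ('Shelf',)]
Query 2 returns: [('Keyboard',), ('Mouse',), ('Tablet',), ('Monitor',), ('Pen',), ('Lamp',), ('Shelf',)]

Reason: > vs >= gives different results when price = 50.63 exists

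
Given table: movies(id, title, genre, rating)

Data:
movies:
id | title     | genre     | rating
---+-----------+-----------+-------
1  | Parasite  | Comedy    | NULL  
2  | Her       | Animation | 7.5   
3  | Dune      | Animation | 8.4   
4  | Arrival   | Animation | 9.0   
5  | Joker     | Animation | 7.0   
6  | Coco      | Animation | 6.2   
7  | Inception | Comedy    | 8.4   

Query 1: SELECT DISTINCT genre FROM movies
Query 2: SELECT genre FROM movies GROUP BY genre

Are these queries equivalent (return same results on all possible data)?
Yes, equivalent

Both queries return: [('Animation',), ('Comedy',)]

Reason: Both get unique genres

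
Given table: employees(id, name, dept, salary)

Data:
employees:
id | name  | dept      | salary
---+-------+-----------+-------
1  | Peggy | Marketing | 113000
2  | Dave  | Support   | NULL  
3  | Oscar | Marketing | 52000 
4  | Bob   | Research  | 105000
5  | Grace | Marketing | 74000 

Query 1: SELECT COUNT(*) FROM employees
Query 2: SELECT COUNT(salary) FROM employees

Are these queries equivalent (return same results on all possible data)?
No, not equivalent

Query 1 returns: [(5,)]
Query 2 returns: [(4,)]

Reason: COUNT(*) includes NULLs, COUNT(column) excludes them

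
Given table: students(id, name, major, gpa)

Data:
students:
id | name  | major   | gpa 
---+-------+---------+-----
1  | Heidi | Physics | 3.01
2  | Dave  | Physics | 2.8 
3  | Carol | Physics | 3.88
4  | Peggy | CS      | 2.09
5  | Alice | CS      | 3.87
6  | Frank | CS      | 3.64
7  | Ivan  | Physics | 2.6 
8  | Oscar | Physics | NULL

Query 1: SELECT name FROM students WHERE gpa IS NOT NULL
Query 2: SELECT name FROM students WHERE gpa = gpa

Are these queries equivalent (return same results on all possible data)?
Yes, equivalent

Both queries return: [('Alice',), ('Carol',), ('Dave',), ('Frank',), ('Heidi',), ('Ivan',), ('Peggy',)]

Reason: IS NOT NULL vs self-equality (both exclude NULLs)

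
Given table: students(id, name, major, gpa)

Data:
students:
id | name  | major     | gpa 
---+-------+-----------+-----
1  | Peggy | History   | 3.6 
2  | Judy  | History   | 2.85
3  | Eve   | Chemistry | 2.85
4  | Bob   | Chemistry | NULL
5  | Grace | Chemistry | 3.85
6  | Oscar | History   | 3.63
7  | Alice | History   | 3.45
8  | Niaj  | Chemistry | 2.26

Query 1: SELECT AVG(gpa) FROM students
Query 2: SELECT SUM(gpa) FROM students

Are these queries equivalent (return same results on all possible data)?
No, not equivalent

Query 1 returns: [(3.212857142857143,)]
Query 2 returns: [(22.490000000000002,)]

Reason: AVG vs SUM give different aggregate values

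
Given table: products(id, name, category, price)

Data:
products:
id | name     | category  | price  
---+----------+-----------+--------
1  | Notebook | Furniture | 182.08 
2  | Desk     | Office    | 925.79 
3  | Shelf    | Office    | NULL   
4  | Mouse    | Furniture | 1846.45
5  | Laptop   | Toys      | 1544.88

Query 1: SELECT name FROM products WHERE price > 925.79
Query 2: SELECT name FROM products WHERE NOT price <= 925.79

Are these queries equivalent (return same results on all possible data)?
Yes, equivalent

Both queries return: [('Laptop',), ('Mouse',)]

Reason: Both filter price > 925.79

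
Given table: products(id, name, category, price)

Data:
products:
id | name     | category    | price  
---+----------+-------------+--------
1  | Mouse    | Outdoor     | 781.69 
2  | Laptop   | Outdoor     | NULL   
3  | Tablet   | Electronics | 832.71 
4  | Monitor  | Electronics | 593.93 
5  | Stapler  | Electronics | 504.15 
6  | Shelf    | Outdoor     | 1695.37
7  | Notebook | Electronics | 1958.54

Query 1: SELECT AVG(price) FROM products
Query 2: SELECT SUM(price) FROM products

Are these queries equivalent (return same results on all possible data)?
No, not equivalent

Query 1 returns: [(1061.0649999999998,)]
Query 2 returns: [(6366.389999999999,)]

Reason: AVG vs SUM give different aggregate values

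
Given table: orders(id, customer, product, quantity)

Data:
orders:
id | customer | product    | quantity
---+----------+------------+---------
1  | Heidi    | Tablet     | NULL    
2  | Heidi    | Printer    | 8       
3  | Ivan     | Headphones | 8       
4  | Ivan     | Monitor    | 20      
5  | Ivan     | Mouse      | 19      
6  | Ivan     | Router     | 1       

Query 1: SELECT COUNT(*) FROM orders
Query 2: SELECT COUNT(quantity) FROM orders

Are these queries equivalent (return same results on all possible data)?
No, not equivalent

Query 1 returns: [(6,)]
Query 2 returns: [(5,)]

Reason: COUNT(*) includes NULLs, COUNT(column) excludes them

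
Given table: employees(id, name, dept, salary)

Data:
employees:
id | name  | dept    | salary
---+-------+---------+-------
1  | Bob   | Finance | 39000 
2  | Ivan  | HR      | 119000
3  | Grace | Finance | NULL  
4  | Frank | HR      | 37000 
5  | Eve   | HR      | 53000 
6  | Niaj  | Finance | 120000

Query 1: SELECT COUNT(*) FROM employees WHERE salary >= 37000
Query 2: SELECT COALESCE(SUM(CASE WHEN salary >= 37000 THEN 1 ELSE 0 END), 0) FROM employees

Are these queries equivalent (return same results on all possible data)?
Yes, equivalent

Both queries return: [(5,)]

Reason: COUNT with WHERE vs conditional SUM (COALESCE handles empty-table NULL)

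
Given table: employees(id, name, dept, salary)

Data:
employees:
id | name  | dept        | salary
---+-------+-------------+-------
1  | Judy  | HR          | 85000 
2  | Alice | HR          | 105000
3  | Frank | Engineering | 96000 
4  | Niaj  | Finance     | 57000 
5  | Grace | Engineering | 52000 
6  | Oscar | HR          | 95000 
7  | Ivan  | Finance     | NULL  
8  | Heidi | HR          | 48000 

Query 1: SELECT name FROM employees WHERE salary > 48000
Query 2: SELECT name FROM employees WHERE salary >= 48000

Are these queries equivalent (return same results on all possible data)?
No, not equivalent

Query 1 returns: [('Judy',), ('Alice',), ('Frank',), ('Niaj',), ('Grace',), ('Oscar',)]
Query 2 returns: [('Judy',), ('Alice',), ('Frank',), ('Niaj',), ('Grace',), ('Oscar',), ('Heidi',)]

Reason: > vs >= gives different results when salary = 48000 exists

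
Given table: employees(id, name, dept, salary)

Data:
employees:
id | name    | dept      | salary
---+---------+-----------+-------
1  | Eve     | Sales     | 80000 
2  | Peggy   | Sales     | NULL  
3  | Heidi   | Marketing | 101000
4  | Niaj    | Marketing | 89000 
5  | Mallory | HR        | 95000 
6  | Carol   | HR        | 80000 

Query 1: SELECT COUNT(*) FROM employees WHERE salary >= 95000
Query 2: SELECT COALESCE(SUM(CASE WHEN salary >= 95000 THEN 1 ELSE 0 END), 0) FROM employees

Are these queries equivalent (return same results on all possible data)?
Yes, equivalent

Both queries return: [(2,)]

Reason: COUNT with WHERE vs conditional SUM (COALESCE handles empty-table NULL)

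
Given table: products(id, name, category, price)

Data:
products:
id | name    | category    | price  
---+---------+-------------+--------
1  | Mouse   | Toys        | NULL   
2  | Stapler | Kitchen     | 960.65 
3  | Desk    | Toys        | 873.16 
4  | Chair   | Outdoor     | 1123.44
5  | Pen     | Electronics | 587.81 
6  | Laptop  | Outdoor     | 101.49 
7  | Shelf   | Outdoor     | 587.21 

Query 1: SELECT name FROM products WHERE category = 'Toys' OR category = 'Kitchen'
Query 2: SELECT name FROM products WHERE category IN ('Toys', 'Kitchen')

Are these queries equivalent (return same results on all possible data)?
Yes, equivalent

Both queries return: [('Desk',), ('Mouse',), ('Stapler',)]

Reason: OR vs IN are equivalent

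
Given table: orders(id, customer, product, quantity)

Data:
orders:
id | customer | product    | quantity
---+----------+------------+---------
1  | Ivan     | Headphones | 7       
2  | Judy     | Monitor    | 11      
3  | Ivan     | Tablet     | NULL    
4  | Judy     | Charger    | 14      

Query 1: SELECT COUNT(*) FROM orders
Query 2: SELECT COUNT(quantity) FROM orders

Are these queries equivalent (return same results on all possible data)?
No, not equivalent

Query 1 returns: [(4,)]
Query 2 returns: [(3,)]

Reason: COUNT(*) includes NULLs, COUNT(column) excludes them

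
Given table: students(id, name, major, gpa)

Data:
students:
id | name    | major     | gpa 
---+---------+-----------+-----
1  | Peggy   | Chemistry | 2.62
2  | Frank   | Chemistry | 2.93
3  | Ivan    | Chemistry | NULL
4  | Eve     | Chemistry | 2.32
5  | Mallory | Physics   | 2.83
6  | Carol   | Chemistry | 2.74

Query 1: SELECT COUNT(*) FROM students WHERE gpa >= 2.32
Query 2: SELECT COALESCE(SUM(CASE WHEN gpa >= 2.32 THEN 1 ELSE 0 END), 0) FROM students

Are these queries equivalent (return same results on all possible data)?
Yes, equivalent

Both queries return: [(5,)]

Reason: COUNT with WHERE vs conditional SUM (COALESCE handles empty-table NULL)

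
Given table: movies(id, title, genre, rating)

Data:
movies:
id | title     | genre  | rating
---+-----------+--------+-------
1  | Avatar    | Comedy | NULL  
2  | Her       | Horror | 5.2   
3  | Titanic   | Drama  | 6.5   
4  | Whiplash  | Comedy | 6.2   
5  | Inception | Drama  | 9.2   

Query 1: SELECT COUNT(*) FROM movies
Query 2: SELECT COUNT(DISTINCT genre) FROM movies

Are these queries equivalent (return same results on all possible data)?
No, not equivalent

Query 1 returns: [(5,)]
Query 2 returns: [(3,)]

Reason: COUNT(*) counts rows, COUNT(DISTINCT genre) counts unique genres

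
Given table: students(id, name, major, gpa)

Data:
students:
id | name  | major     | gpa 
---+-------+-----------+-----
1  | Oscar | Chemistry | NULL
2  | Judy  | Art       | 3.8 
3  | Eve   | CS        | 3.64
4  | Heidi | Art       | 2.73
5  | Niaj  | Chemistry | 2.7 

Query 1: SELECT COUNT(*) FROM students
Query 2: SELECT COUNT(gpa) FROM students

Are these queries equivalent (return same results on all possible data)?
No, not equivalent

Query 1 returns: [(5,)]
Query 2 returns: [(4,)]

Reason: COUNT(*) includes NULLs, COUNT(column) excludes them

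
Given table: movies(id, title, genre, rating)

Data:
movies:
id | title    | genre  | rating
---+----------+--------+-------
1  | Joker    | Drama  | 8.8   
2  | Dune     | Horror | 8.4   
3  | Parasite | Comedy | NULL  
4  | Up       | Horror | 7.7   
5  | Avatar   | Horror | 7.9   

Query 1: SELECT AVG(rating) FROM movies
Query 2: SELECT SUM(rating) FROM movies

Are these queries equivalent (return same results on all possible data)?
No, not equivalent

Query 1 returns: [(8.200000000000001,)]
Query 2 returns: [(32.800000000000004,)]

Reason: AVG vs SUM give different aggregate values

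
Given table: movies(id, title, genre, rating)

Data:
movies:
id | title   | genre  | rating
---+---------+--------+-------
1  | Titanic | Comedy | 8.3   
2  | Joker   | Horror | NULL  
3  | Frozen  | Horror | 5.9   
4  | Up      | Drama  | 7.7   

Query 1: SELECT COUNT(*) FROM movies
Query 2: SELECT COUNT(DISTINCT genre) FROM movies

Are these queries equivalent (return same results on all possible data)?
No, not equivalent

Query 1 returns: [(4,)]
Query 2 returns: [(3,)]

Reason: COUNT(*) counts rows, COUNT(DISTINCT genre) counts unique genres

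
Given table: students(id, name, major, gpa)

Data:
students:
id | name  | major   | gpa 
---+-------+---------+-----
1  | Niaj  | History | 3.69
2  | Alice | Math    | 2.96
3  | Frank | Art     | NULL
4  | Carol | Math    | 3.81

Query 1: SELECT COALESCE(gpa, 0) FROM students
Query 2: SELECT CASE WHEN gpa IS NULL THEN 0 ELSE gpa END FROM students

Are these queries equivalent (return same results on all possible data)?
Yes, equivalent

Both queries return: [(0,), (2.96,), (3.69,), (3.81,)]

Reason: COALESCE vs CASE for NULL handling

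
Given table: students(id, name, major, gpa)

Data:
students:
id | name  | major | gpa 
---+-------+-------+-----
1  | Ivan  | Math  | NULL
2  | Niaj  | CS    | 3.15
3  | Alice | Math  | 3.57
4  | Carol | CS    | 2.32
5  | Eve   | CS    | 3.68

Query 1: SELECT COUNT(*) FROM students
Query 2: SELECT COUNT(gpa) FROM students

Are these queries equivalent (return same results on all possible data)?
No, not equivalent

Query 1 returns: [(5,)]
Query 2 returns: [(4,)]

Reason: COUNT(*) includes NULLs, COUNT(column) excludes them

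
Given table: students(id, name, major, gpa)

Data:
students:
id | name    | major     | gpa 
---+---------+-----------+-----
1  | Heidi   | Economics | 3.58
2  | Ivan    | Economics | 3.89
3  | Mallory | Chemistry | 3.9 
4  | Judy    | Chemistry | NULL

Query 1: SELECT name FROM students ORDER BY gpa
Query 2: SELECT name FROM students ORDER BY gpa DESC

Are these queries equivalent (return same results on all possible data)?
No, not equivalent

Query 1 returns: [('Judy',), ('Heidi',), ('Ivan',), ('Mallory',)]
Query 2 returns: [('Mallory',), ('Ivan',), ('Heidi',), ('Judy',)]

Reason: ASC vs DESC gives opposite ordering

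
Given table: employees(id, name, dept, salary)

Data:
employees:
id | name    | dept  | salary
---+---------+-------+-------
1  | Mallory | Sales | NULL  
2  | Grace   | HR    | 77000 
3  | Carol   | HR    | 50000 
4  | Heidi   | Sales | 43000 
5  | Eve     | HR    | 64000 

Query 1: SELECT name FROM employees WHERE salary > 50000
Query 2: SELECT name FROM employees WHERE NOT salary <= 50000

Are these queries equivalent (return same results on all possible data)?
Yes, equivalent

Both queries return: [('Eve',), ('Grace',)]

Reason: Both filter salary > 50000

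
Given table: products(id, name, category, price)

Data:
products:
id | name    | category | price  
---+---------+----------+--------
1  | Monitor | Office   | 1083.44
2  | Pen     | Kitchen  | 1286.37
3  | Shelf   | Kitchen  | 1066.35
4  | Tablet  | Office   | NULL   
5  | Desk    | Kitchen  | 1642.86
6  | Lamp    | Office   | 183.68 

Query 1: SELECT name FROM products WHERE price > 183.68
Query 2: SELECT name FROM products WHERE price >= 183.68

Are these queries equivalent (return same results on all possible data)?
No, not equivalent

Query 1 returns: [('Monitor',), ('Pen',), ('Shelf',), ('Desk',)]
Query 2 returns: [('Monitor',), ('Pen',), ('Shelf',), ('Desk',), ('Lamp',)]

Reason: > vs >= gives different results when price = 183.68 exists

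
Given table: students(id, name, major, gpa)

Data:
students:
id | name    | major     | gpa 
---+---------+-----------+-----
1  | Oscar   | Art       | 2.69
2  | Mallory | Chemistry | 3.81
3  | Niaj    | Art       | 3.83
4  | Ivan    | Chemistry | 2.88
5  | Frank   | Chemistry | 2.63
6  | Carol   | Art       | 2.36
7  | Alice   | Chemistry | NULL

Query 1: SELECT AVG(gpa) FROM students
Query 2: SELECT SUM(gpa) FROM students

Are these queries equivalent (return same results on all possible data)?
No, not equivalent

Query 1 returns: [(3.033333333333333,)]
Query 2 returns: [(18.2,)]

Reason: AVG vs SUM give different aggregate values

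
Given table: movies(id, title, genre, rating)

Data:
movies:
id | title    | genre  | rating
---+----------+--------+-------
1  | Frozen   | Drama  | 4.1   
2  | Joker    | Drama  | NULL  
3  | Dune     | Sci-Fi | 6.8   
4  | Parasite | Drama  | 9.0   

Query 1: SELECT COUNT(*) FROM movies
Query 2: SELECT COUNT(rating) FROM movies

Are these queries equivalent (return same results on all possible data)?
No, not equivalent

Query 1 returns: [(4,)]
Query 2 returns: [(3,)]

Reason: COUNT(*) includes NULLs, COUNT(column) excludes them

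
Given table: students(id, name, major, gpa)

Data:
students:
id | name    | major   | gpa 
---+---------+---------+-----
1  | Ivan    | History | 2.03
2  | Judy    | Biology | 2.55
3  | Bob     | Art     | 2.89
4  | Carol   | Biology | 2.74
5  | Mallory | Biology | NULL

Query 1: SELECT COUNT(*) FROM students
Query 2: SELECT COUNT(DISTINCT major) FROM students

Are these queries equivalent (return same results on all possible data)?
No, not equivalent

Query 1 returns: [(5,)]
Query 2 returns: [(3,)]

Reason: COUNT(*) counts rows, COUNT(DISTINCT major) counts unique majors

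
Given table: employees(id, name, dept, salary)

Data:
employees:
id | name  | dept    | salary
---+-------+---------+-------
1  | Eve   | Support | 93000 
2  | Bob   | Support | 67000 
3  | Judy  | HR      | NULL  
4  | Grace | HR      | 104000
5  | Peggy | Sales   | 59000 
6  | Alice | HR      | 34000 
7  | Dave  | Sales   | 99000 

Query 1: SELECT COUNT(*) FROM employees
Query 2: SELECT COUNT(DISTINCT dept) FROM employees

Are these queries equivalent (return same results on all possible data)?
No, not equivalent

Query 1 returns: [(7,)]
Query 2 returns: [(3,)]

Reason: COUNT(*) counts rows, COUNT(DISTINCT dept) counts unique depts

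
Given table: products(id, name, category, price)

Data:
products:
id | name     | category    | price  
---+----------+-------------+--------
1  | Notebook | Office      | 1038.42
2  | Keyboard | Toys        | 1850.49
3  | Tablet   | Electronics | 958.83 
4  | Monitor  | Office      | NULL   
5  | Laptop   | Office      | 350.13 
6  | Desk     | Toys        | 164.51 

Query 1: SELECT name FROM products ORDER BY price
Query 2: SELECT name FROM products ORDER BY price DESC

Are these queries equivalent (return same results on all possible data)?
No, not equivalent

Query 1 returns: [('Monitor',), ('Desk',), ('Laptop',), ('Tablet',), ('Notebook',), ('Keyboard',)]
Query 2 returns: [('Keyboard',), ('Notebook',), ('Tablet',), ('Laptop',), ('Desk',), ('Monitor',)]

Reason: ASC vs DESC gives opposite ordering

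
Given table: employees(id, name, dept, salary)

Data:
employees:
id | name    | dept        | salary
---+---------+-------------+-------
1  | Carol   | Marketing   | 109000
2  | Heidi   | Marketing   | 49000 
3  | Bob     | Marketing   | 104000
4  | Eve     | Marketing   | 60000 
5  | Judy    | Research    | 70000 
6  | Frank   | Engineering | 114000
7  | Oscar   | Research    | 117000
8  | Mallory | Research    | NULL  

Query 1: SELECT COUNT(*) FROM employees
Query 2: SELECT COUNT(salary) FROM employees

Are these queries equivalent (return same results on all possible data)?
No, not equivalent

Query 1 returns: [(8,)]
Query 2 returns: [(7,)]

Reason: COUNT(*) includes NULLs, COUNT(column) excludes them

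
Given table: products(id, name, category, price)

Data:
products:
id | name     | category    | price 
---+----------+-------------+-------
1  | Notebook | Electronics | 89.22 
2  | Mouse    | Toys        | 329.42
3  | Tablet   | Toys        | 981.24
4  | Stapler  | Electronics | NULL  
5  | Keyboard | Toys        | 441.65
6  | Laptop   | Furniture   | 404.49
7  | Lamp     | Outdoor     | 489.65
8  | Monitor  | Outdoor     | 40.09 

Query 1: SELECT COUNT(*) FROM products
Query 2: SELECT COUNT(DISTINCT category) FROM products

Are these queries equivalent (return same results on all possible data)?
No, not equivalent

Query 1 returns: [(8,)]
Query 2 returns: [(4,)]

Reason: COUNT(*) counts rows, COUNT(DISTINCT category) counts unique categorys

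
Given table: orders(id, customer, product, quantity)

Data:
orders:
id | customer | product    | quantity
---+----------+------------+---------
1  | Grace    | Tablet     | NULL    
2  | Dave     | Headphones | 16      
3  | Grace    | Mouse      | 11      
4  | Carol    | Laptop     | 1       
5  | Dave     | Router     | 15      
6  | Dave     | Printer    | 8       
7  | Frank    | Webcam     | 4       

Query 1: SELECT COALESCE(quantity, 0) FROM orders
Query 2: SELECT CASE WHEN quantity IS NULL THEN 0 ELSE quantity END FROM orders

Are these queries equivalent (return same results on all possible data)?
Yes, equivalent

Both queries return: [(0,), (1,), (4,), (8,), (11,), (15,), (16,)]

Reason: COALESCE vs CASE for NULL handling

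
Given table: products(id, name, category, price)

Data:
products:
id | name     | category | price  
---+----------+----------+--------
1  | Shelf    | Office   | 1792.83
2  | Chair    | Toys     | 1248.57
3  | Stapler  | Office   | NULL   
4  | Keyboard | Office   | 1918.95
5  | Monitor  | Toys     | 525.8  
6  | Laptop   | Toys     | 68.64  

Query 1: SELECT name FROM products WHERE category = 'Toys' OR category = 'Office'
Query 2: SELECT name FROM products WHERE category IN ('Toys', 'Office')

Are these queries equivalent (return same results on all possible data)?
Yes, equivalent

Both queries return: [('Chair',), ('Keyboard',), ('Laptop',), ('Monitor',), ('Shelf',), ('Stapler',)]

Reason: OR vs IN are equivalent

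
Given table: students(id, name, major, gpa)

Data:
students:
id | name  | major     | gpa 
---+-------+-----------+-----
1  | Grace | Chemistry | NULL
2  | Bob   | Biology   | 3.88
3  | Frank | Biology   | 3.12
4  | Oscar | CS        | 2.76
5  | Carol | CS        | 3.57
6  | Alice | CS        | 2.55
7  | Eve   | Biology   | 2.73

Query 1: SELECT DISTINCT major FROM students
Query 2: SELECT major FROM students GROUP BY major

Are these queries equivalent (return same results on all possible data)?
Yes, equivalent

Both queries return: [('Biology',), ('CS',), ('Chemistry',)]

Reason: Both get unique majors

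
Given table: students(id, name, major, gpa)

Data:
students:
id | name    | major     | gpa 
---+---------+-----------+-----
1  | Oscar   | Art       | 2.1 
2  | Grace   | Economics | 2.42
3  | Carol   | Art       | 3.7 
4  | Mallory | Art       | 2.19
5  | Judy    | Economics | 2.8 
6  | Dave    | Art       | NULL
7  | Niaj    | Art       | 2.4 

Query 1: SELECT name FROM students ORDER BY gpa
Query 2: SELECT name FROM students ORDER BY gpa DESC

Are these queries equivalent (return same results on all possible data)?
No, not equivalent

Query 1 returns: [('Dave',), ('Oscar',), ('Mallory',), ('Niaj',), ('Grace',), ('Judy',), ('Carol',)]
Query 2 returns: [('Carol',), ('Judy',), ('Grace',), ('Niaj',), ('Mallory',), ('Oscar',), ('Dave',)]

Reason: ASC vs DESC gives opposite ordering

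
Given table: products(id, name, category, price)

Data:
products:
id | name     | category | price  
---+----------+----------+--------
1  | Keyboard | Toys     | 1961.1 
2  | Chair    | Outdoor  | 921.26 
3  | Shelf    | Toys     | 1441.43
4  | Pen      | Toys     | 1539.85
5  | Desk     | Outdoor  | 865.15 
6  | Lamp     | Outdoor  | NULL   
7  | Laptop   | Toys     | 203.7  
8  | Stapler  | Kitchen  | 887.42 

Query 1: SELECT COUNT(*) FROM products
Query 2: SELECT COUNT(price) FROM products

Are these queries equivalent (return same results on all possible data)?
No, not equivalent

Query 1 returns: [(8,)]
Query 2 returns: [(7,)]

Reason: COUNT(*) includes NULLs, COUNT(column) excludes them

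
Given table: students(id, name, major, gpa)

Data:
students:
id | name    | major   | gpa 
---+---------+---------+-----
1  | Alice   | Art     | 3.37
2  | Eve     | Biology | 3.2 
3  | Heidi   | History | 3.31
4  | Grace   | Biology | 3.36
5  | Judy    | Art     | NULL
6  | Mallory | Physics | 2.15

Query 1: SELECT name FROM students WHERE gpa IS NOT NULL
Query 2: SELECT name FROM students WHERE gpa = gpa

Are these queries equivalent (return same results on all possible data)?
Yes, equivalent

Both queries return: [('Alice',), ('Eve',), ('Grace',), ('Heidi',), ('Mallory',)]

Reason: IS NOT NULL vs self-equality (both exclude NULLs)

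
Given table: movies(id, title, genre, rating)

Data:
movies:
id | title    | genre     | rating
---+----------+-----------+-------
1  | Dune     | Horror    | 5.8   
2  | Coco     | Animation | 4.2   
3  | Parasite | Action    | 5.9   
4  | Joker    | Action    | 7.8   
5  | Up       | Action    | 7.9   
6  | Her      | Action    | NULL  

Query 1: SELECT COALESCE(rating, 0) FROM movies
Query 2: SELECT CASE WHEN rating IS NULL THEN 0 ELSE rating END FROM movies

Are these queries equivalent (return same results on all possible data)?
Yes, equivalent

Both queries return: [(0,), (4.2,), (5.8,), (5.9,), (7.8,), (7.9,)]

Reason: COALESCE vs CASE for NULL handling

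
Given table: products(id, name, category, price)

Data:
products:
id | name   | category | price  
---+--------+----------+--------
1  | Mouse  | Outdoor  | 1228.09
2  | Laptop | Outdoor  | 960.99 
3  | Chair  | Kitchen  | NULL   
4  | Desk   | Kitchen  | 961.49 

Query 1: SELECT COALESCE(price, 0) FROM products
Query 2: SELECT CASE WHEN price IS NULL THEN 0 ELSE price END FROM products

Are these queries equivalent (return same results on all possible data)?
Yes, equivalent

Both queries return: [(0,), (960.99,), (961.49,), (1228.09,)]

Reason: COALESCE vs CASE for NULL handling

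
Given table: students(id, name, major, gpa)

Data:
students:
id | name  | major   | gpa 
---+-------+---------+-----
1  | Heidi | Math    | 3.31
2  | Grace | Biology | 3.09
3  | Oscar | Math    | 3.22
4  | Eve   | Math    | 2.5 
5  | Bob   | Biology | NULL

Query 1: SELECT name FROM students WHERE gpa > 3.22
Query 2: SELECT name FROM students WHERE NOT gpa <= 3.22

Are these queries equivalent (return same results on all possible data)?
Yes, equivalent

Both queries return: [('Heidi',)]

Reason: Both filter gpa > 3.22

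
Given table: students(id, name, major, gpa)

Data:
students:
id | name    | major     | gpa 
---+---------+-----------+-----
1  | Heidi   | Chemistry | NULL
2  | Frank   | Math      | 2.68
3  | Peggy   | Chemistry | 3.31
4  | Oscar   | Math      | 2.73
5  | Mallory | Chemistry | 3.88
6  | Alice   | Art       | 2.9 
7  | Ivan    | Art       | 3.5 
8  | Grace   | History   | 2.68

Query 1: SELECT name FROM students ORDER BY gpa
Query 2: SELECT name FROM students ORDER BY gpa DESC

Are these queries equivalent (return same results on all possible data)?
No, not equivalent

Query 1 returns: [('Heidi',), ('Frank',), ('Grace',), ('Oscar',), ('Alice',), ('Peggy',), ('Ivan',), ('Mallory',)]
Query 2 returns: [('Mallory',), ('Ivan',), ('Peggy',), ('Alice',), ('Oscar',), ('Frank',), ('Grace',), ('Heidi',)]

Reason: ASC vs DESC gives opposite ordering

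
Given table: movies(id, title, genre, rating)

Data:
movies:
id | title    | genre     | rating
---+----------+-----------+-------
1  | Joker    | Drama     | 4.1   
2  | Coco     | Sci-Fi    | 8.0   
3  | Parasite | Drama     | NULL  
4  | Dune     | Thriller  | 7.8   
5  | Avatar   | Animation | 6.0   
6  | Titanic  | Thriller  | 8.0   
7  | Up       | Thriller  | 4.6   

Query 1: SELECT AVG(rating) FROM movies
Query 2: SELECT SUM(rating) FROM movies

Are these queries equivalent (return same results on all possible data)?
No, not equivalent

Query 1 returns: [(6.416666666666667,)]
Query 2 returns: [(38.5,)]

Reason: AVG vs SUM give different aggregate values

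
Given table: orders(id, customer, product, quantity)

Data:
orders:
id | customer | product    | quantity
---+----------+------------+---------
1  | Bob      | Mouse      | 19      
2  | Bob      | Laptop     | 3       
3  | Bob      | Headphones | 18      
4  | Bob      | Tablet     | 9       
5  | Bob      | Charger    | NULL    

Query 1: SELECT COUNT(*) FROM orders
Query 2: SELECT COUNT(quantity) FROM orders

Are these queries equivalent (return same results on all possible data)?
No, not equivalent

Query 1 returns: [(5,)]
Query 2 returns: [(4,)]

Reason: COUNT(*) includes NULLs, COUNT(column) excludes them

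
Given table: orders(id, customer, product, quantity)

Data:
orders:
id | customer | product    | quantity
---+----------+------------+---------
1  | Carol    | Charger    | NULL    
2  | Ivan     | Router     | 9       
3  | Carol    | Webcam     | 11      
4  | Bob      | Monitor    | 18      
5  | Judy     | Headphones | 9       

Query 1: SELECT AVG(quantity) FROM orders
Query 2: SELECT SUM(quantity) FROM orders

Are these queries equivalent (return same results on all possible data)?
No, not equivalent

Query 1 returns: [(11.75,)]
Query 2 returns: [(47,)]

Reason: AVG vs SUM give different aggregate values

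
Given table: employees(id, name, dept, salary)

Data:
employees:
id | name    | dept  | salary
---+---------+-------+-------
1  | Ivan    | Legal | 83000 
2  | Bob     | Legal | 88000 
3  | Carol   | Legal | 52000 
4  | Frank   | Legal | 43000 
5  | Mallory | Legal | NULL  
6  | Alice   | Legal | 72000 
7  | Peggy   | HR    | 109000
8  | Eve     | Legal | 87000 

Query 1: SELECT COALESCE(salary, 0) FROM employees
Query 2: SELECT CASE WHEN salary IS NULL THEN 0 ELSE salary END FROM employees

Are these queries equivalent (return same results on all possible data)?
Yes, equivalent

Both queries return: [(0,), (43000,), (52000,), (72000,), (83000,), (87000,), (88000,), (109000,)]

Reason: COALESCE vs CASE for NULL handling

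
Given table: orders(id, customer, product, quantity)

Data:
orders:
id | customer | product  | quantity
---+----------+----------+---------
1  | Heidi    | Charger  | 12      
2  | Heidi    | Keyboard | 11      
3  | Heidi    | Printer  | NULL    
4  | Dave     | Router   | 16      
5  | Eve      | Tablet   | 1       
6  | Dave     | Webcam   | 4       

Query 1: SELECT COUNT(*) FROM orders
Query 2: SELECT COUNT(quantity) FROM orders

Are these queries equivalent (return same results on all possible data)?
No, not equivalent

Query 1 returns: [(6,)]
Query 2 returns: [(5,)]

Reason: COUNT(*) includes NULLs, COUNT(column) excludes them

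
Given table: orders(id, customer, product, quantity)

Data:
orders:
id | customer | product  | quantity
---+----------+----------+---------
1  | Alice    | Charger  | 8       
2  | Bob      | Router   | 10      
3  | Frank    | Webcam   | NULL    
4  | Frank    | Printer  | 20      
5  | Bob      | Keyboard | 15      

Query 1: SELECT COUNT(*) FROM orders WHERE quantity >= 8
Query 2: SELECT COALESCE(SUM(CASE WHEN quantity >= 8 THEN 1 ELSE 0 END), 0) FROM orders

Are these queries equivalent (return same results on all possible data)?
Yes, equivalent

Both queries return: [(4,)]

Reason: COUNT with WHERE vs conditional SUM (COALESCE handles empty-table NULL)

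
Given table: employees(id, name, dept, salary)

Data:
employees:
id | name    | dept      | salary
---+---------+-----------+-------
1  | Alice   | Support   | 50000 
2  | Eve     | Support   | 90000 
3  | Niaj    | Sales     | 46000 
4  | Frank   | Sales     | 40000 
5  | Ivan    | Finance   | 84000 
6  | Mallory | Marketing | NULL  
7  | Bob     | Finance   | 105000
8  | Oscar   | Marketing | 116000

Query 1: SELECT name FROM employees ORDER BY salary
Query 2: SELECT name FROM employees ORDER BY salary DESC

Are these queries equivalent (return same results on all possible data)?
No, not equivalent

Query 1 returns: [('Mallory',), ('Frank',), ('Niaj',), ('Alice',), ('Ivan',), ('Eve',), ('Bob',), ('Oscar',)]
Query 2 returns: [('Oscar',), ('Bob',), ('Eve',), ('Ivan',), ('Alice',), ('Niaj',), ('Frank',), ('Mallory',)]

Reason: ASC vs DESC gives opposite ordering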